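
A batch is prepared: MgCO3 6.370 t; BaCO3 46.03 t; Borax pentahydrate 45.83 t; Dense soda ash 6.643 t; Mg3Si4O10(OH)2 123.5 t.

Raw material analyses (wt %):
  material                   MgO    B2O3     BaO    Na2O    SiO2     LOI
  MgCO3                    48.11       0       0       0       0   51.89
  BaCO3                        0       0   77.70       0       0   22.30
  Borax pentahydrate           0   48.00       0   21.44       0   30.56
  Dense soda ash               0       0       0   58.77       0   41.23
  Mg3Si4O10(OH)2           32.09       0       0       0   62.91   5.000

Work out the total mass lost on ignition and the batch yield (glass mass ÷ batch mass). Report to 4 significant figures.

LOI loss = 36.49 t; glass = 191.9 t; yield = 84.02%

The whole derivation runs at full precision all the way through. The intermediate values appear with 4-significant-digit rounding alongside each step. A single rounding finalizes each reported number — derived quantities (net glass mass, LOI, the yield, the totals, the five compositions) are rebuilt using the weight values on 191.9 t of glass in full precision as set out in the question or the answer.
Loss on ignition, line by line:
  MgCO3: 6.370 × 0.5189 = 3.305 t
  BaCO3: 46.03 × 0.2230 = 10.26 t
  Borax pentahydrate: 45.83 × 0.3056 = 14.01 t
  Dense soda ash: 6.643 × 0.4123 = 2.739 t
  Mg3Si4O10(OH)2: 123.5 × 0.05000 = 6.175 t
Total LOI = 36.49 t
Glass = batch − LOI = 228.4 − 36.49 = 191.9 t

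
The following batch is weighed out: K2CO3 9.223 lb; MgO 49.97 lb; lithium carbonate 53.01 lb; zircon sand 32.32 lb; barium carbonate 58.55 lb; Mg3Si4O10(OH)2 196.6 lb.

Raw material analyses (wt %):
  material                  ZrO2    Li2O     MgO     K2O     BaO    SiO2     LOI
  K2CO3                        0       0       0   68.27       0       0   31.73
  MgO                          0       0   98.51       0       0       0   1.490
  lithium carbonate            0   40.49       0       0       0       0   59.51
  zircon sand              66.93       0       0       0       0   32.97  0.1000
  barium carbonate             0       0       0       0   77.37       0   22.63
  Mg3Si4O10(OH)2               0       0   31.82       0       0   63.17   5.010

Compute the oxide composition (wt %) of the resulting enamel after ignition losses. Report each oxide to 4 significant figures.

The working math carries full precision in all steps — intermediates appear rounded to four significant figures. A single rounding produces each reported result. The derived quantities, which include six oxide percentages, ignition loss, net glass mass, the totals, the yield, are carried at exact precision, as given in the problem or the answer, using the weight values on 341.3 lb of glass.
Per-oxide mass from batch:
  ZrO2: 32.32·0.6693 = 21.63 lb
  Li2O: 53.01·0.4049 = 21.46 lb
  MgO: 49.97·0.9851 + 196.6·0.3182 = 111.8 lb
  K2O: 9.223·0.6827 = 6.297 lb
  BaO: 58.55·0.7737 = 45.30 lb
  SiO2: 32.32·0.3297 + 196.6·0.6317 = 134.8 lb
LOI: 9.223·0.3173 + 49.97·0.01490 + 53.01·0.5951 + 32.32·0.001000 + 58.55·0.2263 + 196.6·0.05010 = 58.35 lb
Glass = total batch minus LOI = 399.7 − 58.35 = 341.3 lb (= the summed oxide contributions)
wt %: oxide over glass, times 100

Glass mass = 341.3 lb (batch 399.7 − LOI 58.35).
Composition: ZrO2 6.338%, Li2O 6.288%, MgO 32.75%, K2O 1.845%, BaO 13.27%, SiO2 39.51%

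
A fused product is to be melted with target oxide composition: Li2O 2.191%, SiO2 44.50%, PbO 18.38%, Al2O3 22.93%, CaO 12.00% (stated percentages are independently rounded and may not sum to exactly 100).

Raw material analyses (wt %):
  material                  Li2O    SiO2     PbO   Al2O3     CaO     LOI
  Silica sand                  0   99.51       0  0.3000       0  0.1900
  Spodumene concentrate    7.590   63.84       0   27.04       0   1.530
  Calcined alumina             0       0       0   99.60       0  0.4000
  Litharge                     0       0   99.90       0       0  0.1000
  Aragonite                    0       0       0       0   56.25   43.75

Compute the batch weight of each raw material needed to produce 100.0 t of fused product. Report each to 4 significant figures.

Rounding to four significant digits extends to each in-between result as printed. All arithmetic carries full float precision through the solve; exactly one rounding lands on each reported number — derived quantities (the totals, ignition loss, yield, five oxide percentages, net glass mass) are carried using the weight values at 100.0 t of glass in full precision, as they appear in the question or the answer.
Target masses of each oxide per 100.0 t fused product:
  Li2O: 2.191% × 100.0 = 2.191 t
  SiO2: 44.50% × 100.0 = 44.50 t
  PbO: 18.38% × 100.0 = 18.38 t
  Al2O3: 22.93% × 100.0 = 22.93 t
  CaO: 12.00% × 100.0 = 12.00 t
Checking each oxide sum from the weights as reported, on the stated basis (every target is met by its sum within answer rounding):
  Li2O: 28.87·0.07590 = 2.191 t (target 2.191 t)
  SiO2: 26.20·0.9951 + 28.87·0.6384 = 44.50 t (target 44.50 t)
  PbO: 18.40·0.9990 = 18.38 t (target 18.38 t)
  Al2O3: 26.20·0.003000 + 28.87·0.2704 + 15.11·0.9960 = 22.93 t (target 22.93 t)
  CaO: 21.33·0.5625 = 12.00 t (target 12.00 t)
Auditing the glass mass value: the batch minus its LOI: 100.0 t (targets for the oxides total 100.0 t; versus the stated basis of 100.0 t — deltas are rounding alone).
Total batch = Σ batch = 109.9 t; loss to ignition Σ batch·LOI = 9.902 t; as yield: glass ÷ batch → 90.99%.

Batch per 100.0 t fused product:
  Silica sand: 26.20 t
  Spodumene concentrate: 28.87 t
  Calcined alumina: 15.11 t
  Litharge: 18.40 t
  Aragonite: 21.33 t
Total batch = 109.9 t; LOI loss = 9.902 t; yield = 90.99%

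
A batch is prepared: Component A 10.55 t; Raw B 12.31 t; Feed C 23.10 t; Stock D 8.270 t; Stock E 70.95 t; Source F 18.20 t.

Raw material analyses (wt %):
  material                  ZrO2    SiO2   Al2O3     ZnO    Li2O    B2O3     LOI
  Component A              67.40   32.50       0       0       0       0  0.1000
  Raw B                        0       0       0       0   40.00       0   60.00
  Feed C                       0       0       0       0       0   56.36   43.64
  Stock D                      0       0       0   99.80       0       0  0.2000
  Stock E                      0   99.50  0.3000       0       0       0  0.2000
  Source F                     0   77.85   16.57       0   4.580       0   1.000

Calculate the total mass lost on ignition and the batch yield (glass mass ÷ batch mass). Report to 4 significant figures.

LOI loss = 17.82 t; glass = 125.6 t; yield = 87.57%

Full precision is kept in all steps; in-progress results are printed (rounded to four significant figures) alongside each step. Each reported result receives exactly one rounding; derived quantities (net glass mass, yield, six oxide percentages, LOI, totals) are re-derived in exact precision from the batch weights on 125.6 t of glass, exactly as printed in the problem or the answer.
Per-material ignition loss:
  Component A: 10.55 × 0.001000 = 0.01055 t
  Raw B: 12.31 × 0.6000 = 7.386 t
  Feed C: 23.10 × 0.4364 = 10.08 t
  Stock D: 8.270 × 0.002000 = 0.01654 t
  Stock E: 70.95 × 0.002000 = 0.1419 t
  Source F: 18.20 × 0.01000 = 0.1820 t
Total LOI = 17.82 t
Glass = batch − LOI = 143.4 − 17.82 = 125.6 t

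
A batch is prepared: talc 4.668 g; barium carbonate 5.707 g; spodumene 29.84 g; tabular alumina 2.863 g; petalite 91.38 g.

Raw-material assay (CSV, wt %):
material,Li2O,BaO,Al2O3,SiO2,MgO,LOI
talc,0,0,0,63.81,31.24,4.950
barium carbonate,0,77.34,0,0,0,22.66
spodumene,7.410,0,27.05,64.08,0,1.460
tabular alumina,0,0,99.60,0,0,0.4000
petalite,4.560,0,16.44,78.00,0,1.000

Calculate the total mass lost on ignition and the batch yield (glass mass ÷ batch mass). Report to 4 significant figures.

Intermediates are shown (rounded to four significant figures) in the printout; the working math holds full float precision end to end — each reported figure is rounded just once. Derived quantities (yield, ignition loss, net glass mass, five oxide percentages, totals) are computed at exact precision using the weight values on 131.6 g of glass exactly as printed in the problem or answer text.
Ignition loss by material:
  talc: 4.668 × 0.04950 = 0.2311 g
  barium carbonate: 5.707 × 0.2266 = 1.293 g
  spodumene: 29.84 × 0.01460 = 0.4357 g
  tabular alumina: 2.863 × 0.004000 = 0.01145 g
  petalite: 91.38 × 0.01000 = 0.9138 g
Total LOI = 2.885 g
Glass = batch − LOI = 134.5 − 2.885 = 131.6 g

LOI loss = 2.885 g; glass = 131.6 g; yield = 97.85%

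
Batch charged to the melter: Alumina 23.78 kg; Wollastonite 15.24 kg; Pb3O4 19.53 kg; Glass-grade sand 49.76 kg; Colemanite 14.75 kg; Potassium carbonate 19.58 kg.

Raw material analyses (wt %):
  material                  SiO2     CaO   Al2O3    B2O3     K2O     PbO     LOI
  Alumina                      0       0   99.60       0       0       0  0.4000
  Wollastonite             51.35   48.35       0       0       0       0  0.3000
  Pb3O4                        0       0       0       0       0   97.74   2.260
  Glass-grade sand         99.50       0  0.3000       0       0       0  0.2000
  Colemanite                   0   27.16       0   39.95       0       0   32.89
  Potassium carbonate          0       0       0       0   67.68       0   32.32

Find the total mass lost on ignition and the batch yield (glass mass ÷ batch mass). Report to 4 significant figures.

In-progress results appear, rounded to four significant digits, as written. All internal work maintains exact precision in every operation — every reported result carries a single rounding. Derived quantities (glass mass, yield, the totals, six oxide percentages, LOI) are computed starting from the weights for 130.8 kg of glass at full float precision, as quoted within problem or answer.
Material-by-material LOI:
  Alumina: 23.78 × 0.004000 = 0.09512 kg
  Wollastonite: 15.24 × 0.003000 = 0.04572 kg
  Pb3O4: 19.53 × 0.02260 = 0.4414 kg
  Glass-grade sand: 49.76 × 0.002000 = 0.09952 kg
  Colemanite: 14.75 × 0.3289 = 4.851 kg
  Potassium carbonate: 19.58 × 0.3232 = 6.328 kg
Total LOI = 11.86 kg
Glass = batch − LOI = 142.6 − 11.86 = 130.8 kg

LOI loss = 11.86 kg; glass = 130.8 kg; yield = 91.68%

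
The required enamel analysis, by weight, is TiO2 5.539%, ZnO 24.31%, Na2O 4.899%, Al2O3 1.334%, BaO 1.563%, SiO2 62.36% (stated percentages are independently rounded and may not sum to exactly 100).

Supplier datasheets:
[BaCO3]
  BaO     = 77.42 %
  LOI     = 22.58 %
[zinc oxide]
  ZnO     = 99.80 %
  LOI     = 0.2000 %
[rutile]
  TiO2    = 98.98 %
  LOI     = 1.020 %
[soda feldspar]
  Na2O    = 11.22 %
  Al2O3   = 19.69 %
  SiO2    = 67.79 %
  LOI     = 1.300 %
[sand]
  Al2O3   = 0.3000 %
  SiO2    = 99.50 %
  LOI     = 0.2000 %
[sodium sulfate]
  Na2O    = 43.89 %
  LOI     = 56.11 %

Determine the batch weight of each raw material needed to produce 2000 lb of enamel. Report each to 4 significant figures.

Batch per 2000 lb enamel:
  BaCO3: 40.38 lb
  zinc oxide: 487.2 lb
  rutile: 111.9 lb
  soda feldspar: 117.6 lb
  sand: 1173 lb
  sodium sulfate: 193.2 lb
Total batch = 2123 lb; LOI loss = 123.5 lb; yield = 94.18%

Full float precision is maintained all the way through; mid-chain values are displayed, rounded to 4 significant figures, on the page — each reported figure takes a single rounding; the derived quantities are re-derived from the batch weights at 2000 lb of glass at full float precision (the totals, LOI, the six compositions, yield, glass mass) exactly as shown in question or answer.
Target masses of each oxide per 2000 lb enamel:
  TiO2: 5.539% × 2000 = 110.8 lb
  ZnO: 24.31% × 2000 = 486.2 lb
  Na2O: 4.899% × 2000 = 97.98 lb
  Al2O3: 1.334% × 2000 = 26.68 lb
  BaO: 1.563% × 2000 = 31.26 lb
  SiO2: 62.36% × 2000 = 1247 lb
Balance tally, oxide-wise, from the weights as reported, for the quoted basis mass (target by target, the sums agree inside rounding margins):
  TiO2: 111.9·0.9898 = 110.8 lb (target 110.8 lb)
  ZnO: 487.2·0.9980 = 486.2 lb (target 486.2 lb)
  Na2O: 117.6·0.1122 + 193.2·0.4389 = 97.99 lb (target 97.98 lb)
  Al2O3: 117.6·0.1969 + 1173·0.003000 = 26.67 lb (target 26.68 lb)
  BaO: 40.38·0.7742 = 31.26 lb (target 31.26 lb)
  SiO2: 117.6·0.6779 + 1173·0.9950 = 1247 lb (target 1247 lb)
Glass-mass bookkeeping: whole batch net of LOI = 2000 lb (targets for the oxides total 2000 lb; the stated basis being 2000 lb — any gap is answer rounding).
Total batch = Σ batch = 2123 lb; LOI loss = Σ batch·LOI = 123.5 lb; yield = glass ÷ total batch = 94.18%.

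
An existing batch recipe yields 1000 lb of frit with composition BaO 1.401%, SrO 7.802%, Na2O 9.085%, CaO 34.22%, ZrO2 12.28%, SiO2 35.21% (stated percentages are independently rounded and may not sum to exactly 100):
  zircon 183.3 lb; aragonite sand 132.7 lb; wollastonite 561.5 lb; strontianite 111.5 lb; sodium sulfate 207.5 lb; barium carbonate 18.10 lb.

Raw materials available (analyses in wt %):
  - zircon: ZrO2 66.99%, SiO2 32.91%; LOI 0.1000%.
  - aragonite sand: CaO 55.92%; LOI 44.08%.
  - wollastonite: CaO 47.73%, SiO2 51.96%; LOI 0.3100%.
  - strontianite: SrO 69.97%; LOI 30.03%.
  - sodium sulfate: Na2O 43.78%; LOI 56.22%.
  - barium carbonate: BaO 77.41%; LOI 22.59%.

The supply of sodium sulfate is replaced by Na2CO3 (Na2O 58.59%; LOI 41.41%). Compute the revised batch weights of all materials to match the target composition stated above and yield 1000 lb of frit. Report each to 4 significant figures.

The intermediate values are printed, rounded to four significant digits, within the worked lines — the working math holds full precision at every stage — each reported result is rounded once only; derived quantities are re-derived at exact precision (yield, totals, glass mass, LOI, six oxide percentages) starting from the weights per 1000 lb of glass, exactly as printed in problem or answer.
Per-oxide target masses for 1000 lb frit:
  BaO: 1.401% × 1000 = 14.01 lb
  SrO: 7.802% × 1000 = 78.02 lb
  Na2O: 9.085% × 1000 = 90.85 lb
  CaO: 34.22% × 1000 = 342.2 lb
  ZrO2: 12.28% × 1000 = 122.8 lb
  SiO2: 35.21% × 1000 = 352.1 lb
A balance pass over the oxides, with the batch weights as given, under the basis named above (every target is met by its sum modulo rounding of the values):
  BaO: 18.10·0.7741 = 14.01 lb (target 14.01 lb)
  SrO: 111.5·0.6997 = 78.02 lb (target 78.02 lb)
  Na2O: 155.1·0.5859 = 90.87 lb (target 90.85 lb)
  CaO: 132.7·0.5592 + 561.5·0.4773 = 342.2 lb (target 342.2 lb)
  ZrO2: 183.3·0.6699 = 122.8 lb (target 122.8 lb)
  SiO2: 183.3·0.3291 + 561.5·0.5196 = 352.1 lb (target 352.1 lb)
Glass mass check: the batch minus its LOI: 1000 lb (targets for the oxides total 1000 lb; versus the stated basis of 1000 lb — gaps are rounding artifacts).
Adding the batch up: Σ batch = 1162 lb; ignition loss, Σ(batch × LOI) = 162.2 lb; yield = glass ÷ total batch = 86.04%.

Revised batch per 1000 lb frit:
  zircon: 183.3 lb
  aragonite sand: 132.7 lb
  wollastonite: 561.5 lb
  strontianite: 111.5 lb
  Na2CO3: 155.1 lb
  barium carbonate: 18.10 lb
Total batch = 1162 lb; LOI loss = 162.2 lb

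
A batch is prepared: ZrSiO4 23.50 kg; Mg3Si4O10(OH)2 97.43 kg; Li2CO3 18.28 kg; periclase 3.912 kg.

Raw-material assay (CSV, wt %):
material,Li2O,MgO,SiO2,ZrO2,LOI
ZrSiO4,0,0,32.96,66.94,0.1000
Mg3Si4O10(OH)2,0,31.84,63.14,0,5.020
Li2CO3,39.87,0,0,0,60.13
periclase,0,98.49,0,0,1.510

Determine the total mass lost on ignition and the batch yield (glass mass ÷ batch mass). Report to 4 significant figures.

Exact precision is carried throughout; mid-chain values are shown, rounded to four significant digits, in the working. A single rounding finalizes each reported value. Derived quantities (net glass mass, totals, LOI, the yield, the four compositions) are recomputed at full precision starting from the weights per 127.2 kg of glass as given in problem or answer.
Loss on ignition, line by line:
  ZrSiO4: 23.50 × 0.001000 = 0.02350 kg
  Mg3Si4O10(OH)2: 97.43 × 0.05020 = 4.891 kg
  Li2CO3: 18.28 × 0.6013 = 10.99 kg
  periclase: 3.912 × 0.01510 = 0.05907 kg
Total LOI = 15.97 kg
Glass = batch − LOI = 143.1 − 15.97 = 127.2 kg

LOI loss = 15.97 kg; glass = 127.2 kg; yield = 88.84%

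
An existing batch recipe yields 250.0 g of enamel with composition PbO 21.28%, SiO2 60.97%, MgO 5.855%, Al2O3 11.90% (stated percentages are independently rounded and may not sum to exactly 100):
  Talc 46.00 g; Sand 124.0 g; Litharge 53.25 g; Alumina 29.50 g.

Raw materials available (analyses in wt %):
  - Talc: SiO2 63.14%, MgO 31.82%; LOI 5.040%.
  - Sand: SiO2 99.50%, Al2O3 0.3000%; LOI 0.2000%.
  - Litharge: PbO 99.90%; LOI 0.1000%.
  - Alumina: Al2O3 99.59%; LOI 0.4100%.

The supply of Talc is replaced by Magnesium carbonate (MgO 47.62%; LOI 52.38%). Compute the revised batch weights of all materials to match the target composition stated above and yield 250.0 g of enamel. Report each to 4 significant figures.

Revised batch per 250.0 g enamel:
  Magnesium carbonate: 30.74 g
  Sand: 153.2 g
  Litharge: 53.25 g
  Alumina: 29.41 g
Total batch = 266.6 g; LOI loss = 16.58 g

Rounding to four significant digits extends to every in-between result as shown — all internal work carries full float precision at every stage — each reported result takes a single rounding. The derived quantities are rebuilt in full float precision (the four compositions, ignition loss, yield, the totals, net glass mass) starting from the weights at 250.0 g of glass as given in problem or answer.
Target masses of each oxide per 250.0 g enamel:
  PbO: 21.28% × 250.0 = 53.20 g
  SiO2: 60.97% × 250.0 = 152.4 g
  MgO: 5.855% × 250.0 = 14.64 g
  Al2O3: 11.90% × 250.0 = 29.75 g
Balance tally, oxide-wise, working from each reported weight, under the basis named above (delivered sums recover each target once rounding is allowed for):
  PbO: 53.25·0.9990 = 53.20 g (target 53.20 g)
  SiO2: 153.2·0.9950 = 152.4 g (target 152.4 g)
  MgO: 30.74·0.4762 = 14.64 g (target 14.64 g)
  Al2O3: 153.2·0.003000 + 29.41·0.9959 = 29.75 g (target 29.75 g)
Glass mass check: the batch minus its LOI: 250.0 g (per-oxide target masses sum to 250.0 g; stated basis 250.0 g — any gap is answer rounding).
Whole-batch sum: Σ batch = 266.6 g; LOI loss = Σ batch·LOI = 16.58 g; yield: glass divided by total = 93.78%.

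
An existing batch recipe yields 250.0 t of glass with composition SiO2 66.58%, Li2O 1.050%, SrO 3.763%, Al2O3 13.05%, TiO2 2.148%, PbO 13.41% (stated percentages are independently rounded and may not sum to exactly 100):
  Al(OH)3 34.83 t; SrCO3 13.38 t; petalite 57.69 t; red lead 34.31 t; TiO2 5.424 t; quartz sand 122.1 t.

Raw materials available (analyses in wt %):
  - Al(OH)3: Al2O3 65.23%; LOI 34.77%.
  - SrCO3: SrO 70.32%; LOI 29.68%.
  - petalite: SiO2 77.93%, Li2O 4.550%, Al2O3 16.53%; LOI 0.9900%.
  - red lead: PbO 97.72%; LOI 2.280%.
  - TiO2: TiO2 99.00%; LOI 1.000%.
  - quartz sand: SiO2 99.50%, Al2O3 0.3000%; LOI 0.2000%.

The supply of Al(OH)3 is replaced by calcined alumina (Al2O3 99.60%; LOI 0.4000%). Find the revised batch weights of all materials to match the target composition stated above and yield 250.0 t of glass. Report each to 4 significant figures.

Revised batch per 250.0 t glass:
  calcined alumina: 22.81 t
  SrCO3: 13.38 t
  petalite: 57.69 t
  red lead: 34.31 t
  TiO2: 5.424 t
  quartz sand: 122.1 t
Total batch = 255.7 t; LOI loss = 5.714 t

In-progress results are displayed (rounded to 4 significant digits) between the steps. Every computation keeps exact precision throughout; a single rounding finalizes every reported result; derived quantities, including ignition loss, yield, the six compositions, glass mass, totals, are carried using the weight values for 250.0 t of glass in full float precision as set out in problem or answer.
Oxide mass targets, per 250.0 t glass:
  SiO2: 66.58% × 250.0 = 166.4 t
  Li2O: 1.050% × 250.0 = 2.625 t
  SrO: 3.763% × 250.0 = 9.408 t
  Al2O3: 13.05% × 250.0 = 32.62 t
  TiO2: 2.148% × 250.0 = 5.370 t
  PbO: 13.41% × 250.0 = 33.52 t
Mass-balance tally per oxide applying the batch weights above, on the stated basis (summed amounts equal target values exact up to rounding of places):
  SiO2: 57.69·0.7793 + 122.1·0.9950 = 166.4 t (target 166.4 t)
  Li2O: 57.69·0.04550 = 2.625 t (target 2.625 t)
  SrO: 13.38·0.7032 = 9.409 t (target 9.408 t)
  Al2O3: 22.81·0.9960 + 57.69·0.1653 + 122.1·0.003000 = 32.62 t (target 32.62 t)
  TiO2: 5.424·0.9900 = 5.370 t (target 5.370 t)
  PbO: 34.31·0.9772 = 33.53 t (target 33.52 t)
Mass balance on the glass: net batch after ignition = 250.0 t (summing oxide targets gives 250.0 t; basis as stated: 250.0 t — differing by rounding only).
Whole-batch sum: Σ batch = 255.7 t; loss to ignition Σ batch·LOI = 5.714 t; yield: glass divided by total = 97.77%.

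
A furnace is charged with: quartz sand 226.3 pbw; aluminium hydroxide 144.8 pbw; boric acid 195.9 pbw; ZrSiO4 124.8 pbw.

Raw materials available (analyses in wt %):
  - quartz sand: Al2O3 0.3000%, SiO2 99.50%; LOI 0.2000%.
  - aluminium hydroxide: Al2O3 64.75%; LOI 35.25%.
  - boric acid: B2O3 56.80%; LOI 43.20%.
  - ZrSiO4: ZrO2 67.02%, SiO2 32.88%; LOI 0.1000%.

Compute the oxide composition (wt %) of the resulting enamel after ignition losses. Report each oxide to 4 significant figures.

Glass mass = 555.6 pbw (batch 691.8 − LOI 136.2).
Composition: ZrO2 15.06%, Al2O3 17.00%, B2O3 20.03%, SiO2 47.92%

Rounding to 4 significant figures governs each mid-chain value as printed; exact precision is kept from first step to last — a single rounding yields each reported result; derived quantities, including the totals, glass mass, yield, LOI, four oxide percentages, are carried from the batch weights at 555.6 pbw of glass at full precision, exactly as shown in the problem or answer text.
Delivered oxide masses:
  ZrO2: 124.8·0.6702 = 83.64 pbw
  Al2O3: 226.3·0.003000 + 144.8·0.6475 = 94.44 pbw
  B2O3: 195.9·0.5680 = 111.3 pbw
  SiO2: 226.3·0.9950 + 124.8·0.3288 = 266.2 pbw
LOI: 226.3·0.002000 + 144.8·0.3525 + 195.9·0.4320 + 124.8·0.001000 = 136.2 pbw
batch − LOI leaves glass = 691.8 − 136.2 = 555.6 pbw (equal to the oxide-mass sum)
percent by weight: oxide/glass ×100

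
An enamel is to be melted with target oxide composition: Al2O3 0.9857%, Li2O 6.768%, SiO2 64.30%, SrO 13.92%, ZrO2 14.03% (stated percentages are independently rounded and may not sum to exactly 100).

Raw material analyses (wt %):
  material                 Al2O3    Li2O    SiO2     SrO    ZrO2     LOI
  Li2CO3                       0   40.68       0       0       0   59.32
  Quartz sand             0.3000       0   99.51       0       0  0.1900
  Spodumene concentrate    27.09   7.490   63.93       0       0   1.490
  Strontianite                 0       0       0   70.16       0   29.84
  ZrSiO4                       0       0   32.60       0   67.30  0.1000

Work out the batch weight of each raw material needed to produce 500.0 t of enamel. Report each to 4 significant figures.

The whole derivation holds full precision all the way through — rounding to four significant digits extends to every intermediate as shown; each reported value is rounded once only; derived quantities, including ignition loss, five oxide percentages, the yield, the totals, glass mass, are recomputed starting from the weights for 500.0 t of glass at full float precision exactly as shown in problem or answer.
Target oxide masses per 500.0 t enamel:
  Al2O3: 0.9857% × 500.0 = 4.929 t
  Li2O: 6.768% × 500.0 = 33.84 t
  SiO2: 64.30% × 500.0 = 321.5 t
  SrO: 13.92% × 500.0 = 69.60 t
  ZrO2: 14.03% × 500.0 = 70.15 t
Verifying the oxide balance applying the batch weights above, for the quoted basis mass (every target is met by its sum modulo rounding of the values):
  Al2O3: 279.2·0.003000 + 15.10·0.2709 = 4.928 t (target 4.929 t)
  Li2O: 80.41·0.4068 + 15.10·0.07490 = 33.84 t (target 33.84 t)
  SiO2: 279.2·0.9951 + 15.10·0.6393 + 104.2·0.3260 = 321.5 t (target 321.5 t)
  SrO: 99.20·0.7016 = 69.60 t (target 69.60 t)
  ZrO2: 104.2·0.6730 = 70.13 t (target 70.15 t)
The glass-mass cross-check: the batch minus its LOI: 499.9 t (the targets, summed, come to 500.0 t; basis as stated: 500.0 t — a pure rounding effect).
Total batch = Σ batch = 578.1 t; the LOI term Σ batch·LOI equals 78.16 t; as yield: glass ÷ batch → 86.48%.

Batch per 500.0 t enamel:
  Li2CO3: 80.41 t
  Quartz sand: 279.2 t
  Spodumene concentrate: 15.10 t
  Strontianite: 99.20 t
  ZrSiO4: 104.2 t
Total batch = 578.1 t; LOI loss = 78.16 t; yield = 86.48%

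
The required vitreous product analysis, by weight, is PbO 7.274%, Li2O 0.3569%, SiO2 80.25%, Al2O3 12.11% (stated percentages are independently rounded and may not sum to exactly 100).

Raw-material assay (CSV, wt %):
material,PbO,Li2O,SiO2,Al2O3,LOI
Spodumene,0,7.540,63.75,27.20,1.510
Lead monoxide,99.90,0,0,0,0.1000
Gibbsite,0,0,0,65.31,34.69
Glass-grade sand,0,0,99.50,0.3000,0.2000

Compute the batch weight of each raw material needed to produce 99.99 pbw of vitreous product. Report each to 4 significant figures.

Batch per 99.99 pbw vitreous product:
  Spodumene: 4.733 pbw
  Lead monoxide: 7.281 pbw
  Gibbsite: 16.21 pbw
  Glass-grade sand: 77.61 pbw
Total batch = 105.8 pbw; LOI loss = 5.857 pbw; yield = 94.47%

Each numeric step carries full precision at all times — in-progress results appear, rounded to four significant digits, on the page; each reported result sees exactly one rounding; all derived quantities, including the yield, the totals, glass mass, LOI, the four compositions, are re-derived starting from the weights for 99.99 pbw of glass in exact precision precisely as stated by the question or the answer.
The oxide mass targets at 99.99 pbw vitreous product:
  PbO: 7.274% × 99.99 = 7.273 pbw
  Li2O: 0.3569% × 99.99 = 0.3569 pbw
  SiO2: 80.25% × 99.99 = 80.24 pbw
  Al2O3: 12.11% × 99.99 = 12.11 pbw
Checking each oxide sum applying the batch weights above, relative to the basis at hand (target by target, the sums agree exact up to rounding of places):
  PbO: 7.281·0.9990 = 7.274 pbw (target 7.273 pbw)
  Li2O: 4.733·0.07540 = 0.3569 pbw (target 0.3569 pbw)
  SiO2: 4.733·0.6375 + 77.61·0.9950 = 80.24 pbw (target 80.24 pbw)
  Al2O3: 4.733·0.2720 + 16.21·0.6531 + 77.61·0.003000 = 12.11 pbw (target 12.11 pbw)
The glass-mass cross-check: batch total minus LOI = 99.98 pbw (targets for the oxides total 99.98 pbw; against the stated basis, 99.99 pbw — rounding explains the deltas).
Adding the batch up: Σ batch = 105.8 pbw; the LOI term Σ batch·LOI equals 5.857 pbw; glass ÷ batch gives a yield of 94.47%.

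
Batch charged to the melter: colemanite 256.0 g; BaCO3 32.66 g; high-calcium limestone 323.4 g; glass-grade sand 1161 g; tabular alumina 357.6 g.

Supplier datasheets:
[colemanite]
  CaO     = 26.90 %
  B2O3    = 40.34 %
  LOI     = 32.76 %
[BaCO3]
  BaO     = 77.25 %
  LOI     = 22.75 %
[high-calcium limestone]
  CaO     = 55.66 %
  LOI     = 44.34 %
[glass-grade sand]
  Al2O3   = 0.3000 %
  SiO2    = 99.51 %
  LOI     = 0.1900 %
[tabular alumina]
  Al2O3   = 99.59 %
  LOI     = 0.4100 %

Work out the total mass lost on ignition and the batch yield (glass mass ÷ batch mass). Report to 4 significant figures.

LOI loss = 238.4 g; glass = 1892 g; yield = 88.81%

The intermediate values are displayed, rounded to four significant digits, at each printed step; every computation maintains exact precision throughout. A single rounding finalizes each reported figure; the derived quantities, including net glass mass, the yield, ignition loss, the totals, five oxide percentages, are re-derived starting from the weights per 1892 g of glass at exact precision, exactly as shown in the question or the answer.
Ignition loss by material:
  colemanite: 256.0 × 0.3276 = 83.87 g
  BaCO3: 32.66 × 0.2275 = 7.430 g
  high-calcium limestone: 323.4 × 0.4434 = 143.4 g
  glass-grade sand: 1161 × 0.001900 = 2.206 g
  tabular alumina: 357.6 × 0.004100 = 1.466 g
Total LOI = 238.4 g
Glass = batch − LOI = 2131 − 238.4 = 1892 g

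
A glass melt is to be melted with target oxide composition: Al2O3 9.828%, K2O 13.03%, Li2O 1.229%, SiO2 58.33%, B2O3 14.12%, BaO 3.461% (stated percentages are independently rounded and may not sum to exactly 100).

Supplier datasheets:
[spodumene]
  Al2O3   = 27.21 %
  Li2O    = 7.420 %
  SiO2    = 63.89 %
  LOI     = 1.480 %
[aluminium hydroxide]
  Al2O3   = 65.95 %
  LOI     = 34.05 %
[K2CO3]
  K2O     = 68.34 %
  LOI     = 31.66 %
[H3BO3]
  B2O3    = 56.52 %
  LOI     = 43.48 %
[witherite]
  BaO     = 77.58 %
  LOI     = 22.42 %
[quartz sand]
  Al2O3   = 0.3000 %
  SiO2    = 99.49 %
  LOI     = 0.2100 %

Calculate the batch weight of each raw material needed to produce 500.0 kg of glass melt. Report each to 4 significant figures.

Batch per 500.0 kg glass melt:
  spodumene: 82.82 kg
  aluminium hydroxide: 39.25 kg
  K2CO3: 95.33 kg
  H3BO3: 124.9 kg
  witherite: 22.31 kg
  quartz sand: 240.0 kg
Total batch = 604.6 kg; LOI loss = 104.6 kg; yield = 82.70%

The working math holds full float precision from first step to last. Working values appear rounded off to 4 significant digits within the worked lines — each reported number is rounded a single time. Derived quantities, including yield, ignition loss, totals, the six compositions, net glass mass, are computed using the weight values for 500.0 kg of glass in full float precision, as set out in either problem or answer.
Per-oxide target masses for 500.0 kg glass melt:
  Al2O3: 9.828% × 500.0 = 49.14 kg
  K2O: 13.03% × 500.0 = 65.15 kg
  Li2O: 1.229% × 500.0 = 6.145 kg
  SiO2: 58.33% × 500.0 = 291.6 kg
  B2O3: 14.12% × 500.0 = 70.60 kg
  BaO: 3.461% × 500.0 = 17.30 kg
Verifying the oxide balance working from each reported weight, on the stated basis (every target is met by its sum exact up to rounding of places):
  Al2O3: 82.82·0.2721 + 39.25·0.6595 + 240.0·0.003000 = 49.14 kg (target 49.14 kg)
  K2O: 95.33·0.6834 = 65.15 kg (target 65.15 kg)
  Li2O: 82.82·0.07420 = 6.145 kg (target 6.145 kg)
  SiO2: 82.82·0.6389 + 240.0·0.9949 = 291.7 kg (target 291.6 kg)
  B2O3: 124.9·0.5652 = 70.59 kg (target 70.60 kg)
  BaO: 22.31·0.7758 = 17.31 kg (target 17.30 kg)
Auditing the glass mass value: batch total minus LOI = 500.0 kg (summing oxide targets gives 500.0 kg; basis as stated: 500.0 kg — gaps are rounding artifacts).
Adding the batch up: Σ batch = 604.6 kg; LOI loss = Σ batch·LOI = 104.6 kg; glass ÷ batch gives a yield of 82.70%.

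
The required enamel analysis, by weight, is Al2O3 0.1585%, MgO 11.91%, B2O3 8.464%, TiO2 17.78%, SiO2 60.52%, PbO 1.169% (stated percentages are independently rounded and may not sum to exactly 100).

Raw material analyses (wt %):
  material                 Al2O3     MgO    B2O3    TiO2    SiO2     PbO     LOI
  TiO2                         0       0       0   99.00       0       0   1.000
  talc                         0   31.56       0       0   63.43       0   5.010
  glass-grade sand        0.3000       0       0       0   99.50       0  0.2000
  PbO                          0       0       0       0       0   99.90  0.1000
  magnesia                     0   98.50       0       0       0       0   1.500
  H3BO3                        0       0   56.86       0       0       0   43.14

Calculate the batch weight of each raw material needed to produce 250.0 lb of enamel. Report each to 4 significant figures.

Working values are shown, with 4-significant-digit rounding, on the page; full float precision is maintained in all steps — each reported number is rounded just once — the derived quantities, including the six compositions, glass mass, ignition loss, totals, yield, are rebuilt from the batch weights per 250.0 lb of glass at full precision, as they appear in either problem or answer.
The oxide mass targets at 250.0 lb enamel:
  Al2O3: 0.1585% × 250.0 = 0.3962 lb
  MgO: 11.91% × 250.0 = 29.78 lb
  B2O3: 8.464% × 250.0 = 21.16 lb
  TiO2: 17.78% × 250.0 = 44.45 lb
  SiO2: 60.52% × 250.0 = 151.3 lb
  PbO: 1.169% × 250.0 = 2.922 lb
Sums-versus-targets review from the weights as reported, at the basis given (oxide sums agree with the targets inside rounding margins):
  Al2O3: 132.1·0.003000 = 0.3963 lb (target 0.3962 lb)
  MgO: 31.34·0.3156 + 20.19·0.9850 = 29.78 lb (target 29.78 lb)
  B2O3: 37.21·0.5686 = 21.16 lb (target 21.16 lb)
  TiO2: 44.90·0.9900 = 44.45 lb (target 44.45 lb)
  SiO2: 31.34·0.6343 + 132.1·0.9950 = 151.3 lb (target 151.3 lb)
  PbO: 2.925·0.9990 = 2.922 lb (target 2.922 lb)
Mass balance on the glass: the batch minus its LOI: 250.0 lb (the Σ of target masses is 250.0 lb; against the stated basis, 250.0 lb — gaps are rounding artifacts).
Summing the batch: Σ batch = 268.7 lb; ignition loss, Σ(batch × LOI) = 18.64 lb; as yield: glass ÷ batch → 93.06%.

Batch per 250.0 lb enamel:
  TiO2: 44.90 lb
  talc: 31.34 lb
  glass-grade sand: 132.1 lb
  PbO: 2.925 lb
  magnesia: 20.19 lb
  H3BO3: 37.21 lb
Total batch = 268.7 lb; LOI loss = 18.64 lb; yield = 93.06%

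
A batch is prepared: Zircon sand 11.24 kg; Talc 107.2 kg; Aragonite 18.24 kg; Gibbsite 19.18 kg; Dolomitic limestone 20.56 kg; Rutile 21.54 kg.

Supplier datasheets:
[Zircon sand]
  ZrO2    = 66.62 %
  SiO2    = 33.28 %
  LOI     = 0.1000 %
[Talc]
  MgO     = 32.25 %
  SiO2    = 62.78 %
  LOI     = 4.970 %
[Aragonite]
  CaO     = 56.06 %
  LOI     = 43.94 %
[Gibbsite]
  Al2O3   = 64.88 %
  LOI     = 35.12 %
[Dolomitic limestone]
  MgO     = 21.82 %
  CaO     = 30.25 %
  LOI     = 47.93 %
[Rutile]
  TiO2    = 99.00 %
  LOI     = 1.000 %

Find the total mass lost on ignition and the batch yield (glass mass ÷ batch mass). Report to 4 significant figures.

LOI loss = 30.16 kg; glass = 167.8 kg; yield = 84.76%

All arithmetic maintains exact precision at all times — mid-chain values are shown, rounded to four significant figures, in the working; each reported value is rounded exactly once. Derived quantities (net glass mass, ignition loss, yield, totals, the six compositions) are carried at full precision starting from the weights on 167.8 kg of glass precisely as stated by the problem or answer text.
Material-by-material LOI:
  Zircon sand: 11.24 × 0.001000 = 0.01124 kg
  Talc: 107.2 × 0.04970 = 5.328 kg
  Aragonite: 18.24 × 0.4394 = 8.015 kg
  Gibbsite: 19.18 × 0.3512 = 6.736 kg
  Dolomitic limestone: 20.56 × 0.4793 = 9.854 kg
  Rutile: 21.54 × 0.01000 = 0.2154 kg
Total LOI = 30.16 kg
Glass = batch − LOI = 198.0 − 30.16 = 167.8 kg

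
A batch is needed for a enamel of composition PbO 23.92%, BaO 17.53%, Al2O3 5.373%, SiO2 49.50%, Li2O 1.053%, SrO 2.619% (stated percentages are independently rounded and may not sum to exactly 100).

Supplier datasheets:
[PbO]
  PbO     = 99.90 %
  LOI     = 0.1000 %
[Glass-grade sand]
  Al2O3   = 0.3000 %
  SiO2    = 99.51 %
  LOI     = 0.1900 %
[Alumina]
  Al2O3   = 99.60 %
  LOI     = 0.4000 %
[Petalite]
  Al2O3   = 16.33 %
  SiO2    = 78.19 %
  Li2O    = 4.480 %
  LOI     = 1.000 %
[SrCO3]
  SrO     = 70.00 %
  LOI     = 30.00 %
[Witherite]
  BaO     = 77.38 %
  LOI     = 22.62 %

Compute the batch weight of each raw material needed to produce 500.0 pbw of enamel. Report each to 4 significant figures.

The working math runs at full float precision from start to finish. Mid-chain values are displayed rounded off to 4 significant figures on the page; each reported number is rounded just once; all derived quantities, which include glass mass, the six compositions, ignition loss, the yield, totals, are carried at full precision, precisely as stated by the problem or answer text, using the weight values on 500.0 pbw of glass.
Target masses of each oxide per 500.0 pbw enamel:
  PbO: 23.92% × 500.0 = 119.6 pbw
  BaO: 17.53% × 500.0 = 87.65 pbw
  Al2O3: 5.373% × 500.0 = 26.86 pbw
  SiO2: 49.50% × 500.0 = 247.5 pbw
  Li2O: 1.053% × 500.0 = 5.265 pbw
  SrO: 2.619% × 500.0 = 13.10 pbw
Mass-balance tally per oxide using the reported weights, versus the basis set out (sum by sum, the targets are met up to rounding of the answer):
  PbO: 119.7·0.9990 = 119.6 pbw (target 119.6 pbw)
  BaO: 113.3·0.7738 = 87.67 pbw (target 87.65 pbw)
  Al2O3: 156.4·0.003000 + 7.233·0.9960 + 117.5·0.1633 = 26.86 pbw (target 26.86 pbw)
  SiO2: 156.4·0.9951 + 117.5·0.7819 = 247.5 pbw (target 247.5 pbw)
  Li2O: 117.5·0.04480 = 5.264 pbw (target 5.265 pbw)
  SrO: 18.71·0.7000 = 13.10 pbw (target 13.10 pbw)
Consistency of the glass mass: batch total minus LOI = 500.0 pbw (targets for the oxides total 500.0 pbw; basis as stated: 500.0 pbw — differing by rounding only).
Batch total: Σ batch = 532.8 pbw; LOI removed, Σ of batch·LOI: 32.86 pbw; yield = glass ÷ total batch = 93.83%.

Batch per 500.0 pbw enamel:
  PbO: 119.7 pbw
  Glass-grade sand: 156.4 pbw
  Alumina: 7.233 pbw
  Petalite: 117.5 pbw
  SrCO3: 18.71 pbw
  Witherite: 113.3 pbw
Total batch = 532.8 pbw; LOI loss = 32.86 pbw; yield = 93.83%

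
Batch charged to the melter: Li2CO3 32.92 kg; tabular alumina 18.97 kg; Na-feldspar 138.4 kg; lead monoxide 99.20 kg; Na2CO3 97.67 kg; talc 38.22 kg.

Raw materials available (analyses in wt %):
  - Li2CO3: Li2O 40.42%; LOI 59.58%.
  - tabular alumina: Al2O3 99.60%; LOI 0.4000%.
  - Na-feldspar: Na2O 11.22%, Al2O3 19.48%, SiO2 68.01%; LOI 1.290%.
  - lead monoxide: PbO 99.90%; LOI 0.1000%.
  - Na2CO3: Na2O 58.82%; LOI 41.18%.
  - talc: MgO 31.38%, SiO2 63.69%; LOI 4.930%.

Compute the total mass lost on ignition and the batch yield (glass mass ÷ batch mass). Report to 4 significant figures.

The whole derivation holds full precision from first step to last — working values are printed (rounded to 4 significant figures) between the steps — a single rounding yields each reported number — all derived quantities, including six oxide percentages, LOI, yield, the totals, glass mass, are carried from the batch weights per 361.7 kg of glass in full precision as written in either problem or answer.
Loss on ignition, line by line:
  Li2CO3: 32.92 × 0.5958 = 19.61 kg
  tabular alumina: 18.97 × 0.004000 = 0.07588 kg
  Na-feldspar: 138.4 × 0.01290 = 1.785 kg
  lead monoxide: 99.20 × 0.001000 = 0.09920 kg
  Na2CO3: 97.67 × 0.4118 = 40.22 kg
  talc: 38.22 × 0.04930 = 1.884 kg
Total LOI = 63.68 kg
Glass = batch − LOI = 425.4 − 63.68 = 361.7 kg

LOI loss = 63.68 kg; glass = 361.7 kg; yield = 85.03%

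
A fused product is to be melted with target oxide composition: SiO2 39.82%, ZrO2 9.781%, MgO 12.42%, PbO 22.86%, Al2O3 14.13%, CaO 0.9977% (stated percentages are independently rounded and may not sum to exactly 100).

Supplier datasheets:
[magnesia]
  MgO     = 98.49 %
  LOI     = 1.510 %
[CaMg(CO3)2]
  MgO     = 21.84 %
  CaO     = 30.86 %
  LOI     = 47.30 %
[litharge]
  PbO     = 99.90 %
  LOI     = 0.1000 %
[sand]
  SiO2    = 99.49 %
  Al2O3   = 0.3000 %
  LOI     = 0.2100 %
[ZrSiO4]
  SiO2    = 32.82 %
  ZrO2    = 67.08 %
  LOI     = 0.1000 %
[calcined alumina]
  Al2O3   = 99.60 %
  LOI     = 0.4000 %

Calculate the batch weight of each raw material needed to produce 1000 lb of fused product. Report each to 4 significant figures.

Batch per 1000 lb fused product:
  magnesia: 118.9 lb
  CaMg(CO3)2: 32.33 lb
  litharge: 228.8 lb
  sand: 352.1 lb
  ZrSiO4: 145.8 lb
  calcined alumina: 140.8 lb
Total batch = 1019 lb; LOI loss = 18.76 lb; yield = 98.16%

The intermediate values appear, rounded to four significant digits, when written out. The whole derivation keeps exact precision throughout — each reported value undergoes a single rounding; derived quantities (the totals, glass mass, yield, LOI, six oxide percentages) are rebuilt starting from the weights at 1000 lb of glass at full float precision as they appear in question or answer.
The oxide mass targets at 1000 lb fused product:
  SiO2: 39.82% × 1000 = 398.2 lb
  ZrO2: 9.781% × 1000 = 97.81 lb
  MgO: 12.42% × 1000 = 124.2 lb
  PbO: 22.86% × 1000 = 228.6 lb
  Al2O3: 14.13% × 1000 = 141.3 lb
  CaO: 0.9977% × 1000 = 9.977 lb
Per-oxide balance check given the weights on record, per the basis as stated (target by target, the sums agree inside rounding margins):
  SiO2: 352.1·0.9949 + 145.8·0.3282 = 398.2 lb (target 398.2 lb)
  ZrO2: 145.8·0.6708 = 97.80 lb (target 97.81 lb)
  MgO: 118.9·0.9849 + 32.33·0.2184 = 124.2 lb (target 124.2 lb)
  PbO: 228.8·0.9990 = 228.6 lb (target 228.6 lb)
  Al2O3: 352.1·0.003000 + 140.8·0.9960 = 141.3 lb (target 141.3 lb)
  CaO: 32.33·0.3086 = 9.977 lb (target 9.977 lb)
Glass-mass bookkeeping: net batch after ignition = 1000 lb (oxide target masses add up to 1000 lb; against the stated basis, 1000 lb — deltas are rounding alone).
Summing the batch: Σ batch = 1019 lb; LOI loss = Σ batch·LOI = 18.76 lb; yield: glass divided by total = 98.16%.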